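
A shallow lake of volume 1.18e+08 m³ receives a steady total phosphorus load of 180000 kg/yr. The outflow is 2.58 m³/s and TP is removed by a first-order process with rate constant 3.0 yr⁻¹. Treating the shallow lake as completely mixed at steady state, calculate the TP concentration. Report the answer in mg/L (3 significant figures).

Outflow Q = 2.58 m³/s × 3.156e+07 s/yr = 8.142e+07 m³/yr.
Steady-state CSTR mass balance: W = Q·C + k·V·C, so C = W/(Q + kV).
Q + kV = 8.142e+07 + 3.0·1.18e+08 = 4.354e+08 m³/yr.
C = 180000/4.354e+08 = 0.0004134 kg/m³ = 0.4134 mg/L.

0.413 mg/L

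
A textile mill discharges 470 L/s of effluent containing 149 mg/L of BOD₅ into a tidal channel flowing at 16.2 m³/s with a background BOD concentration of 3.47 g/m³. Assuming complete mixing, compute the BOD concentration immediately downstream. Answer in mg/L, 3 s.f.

470 L/s = 0.47 m³/s.
Conservation of mass across the mixing zone: C = (0.47·149 + 16.2·3.47) / (0.47 + 16.2) = 126.2/16.67 = 7.573 mg/L.

7.57 mg/L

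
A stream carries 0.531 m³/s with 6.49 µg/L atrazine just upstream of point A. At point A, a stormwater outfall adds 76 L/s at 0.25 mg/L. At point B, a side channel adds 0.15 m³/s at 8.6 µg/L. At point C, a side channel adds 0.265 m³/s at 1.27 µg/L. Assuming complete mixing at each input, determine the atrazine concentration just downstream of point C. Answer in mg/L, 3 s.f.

0.0236 mg/L

6.49 µg/L = 0.00649 mg/L.
76 L/s = 0.076 m³/s.
After input A: C = (0.531·0.00649 + 0.076·0.25) / 0.607 = 0.03698 mg/L.
8.6 µg/L = 0.0086 mg/L.
After input B: C = (0.607·0.03698 + 0.15·0.0086) / 0.757 = 0.03136 mg/L.
1.27 µg/L = 0.00127 mg/L.
After input C: C = (0.757·0.03136 + 0.265·0.00127) / 1.022 = 0.02355 mg/L.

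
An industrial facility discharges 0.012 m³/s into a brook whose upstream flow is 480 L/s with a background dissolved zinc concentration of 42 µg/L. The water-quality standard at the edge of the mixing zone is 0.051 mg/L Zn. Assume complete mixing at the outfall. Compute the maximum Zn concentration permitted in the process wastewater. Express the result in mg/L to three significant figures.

480 L/s = 0.48 m³/s.
42 µg/L = 0.042 mg/L.
Mass balance: 0.051·0.492 = 0.012·Cₑ + 0.48·0.042.
Cₑ = (0.02509 − 0.02016) / 0.012 = 0.411 mg/L.

0.411 mg/L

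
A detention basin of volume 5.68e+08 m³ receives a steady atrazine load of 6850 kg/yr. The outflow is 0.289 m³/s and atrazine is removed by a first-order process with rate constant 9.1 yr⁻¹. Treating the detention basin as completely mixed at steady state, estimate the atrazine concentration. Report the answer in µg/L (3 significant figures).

1.32 µg/L

Outflow Q = 0.289 m³/s × 3.156e+07 s/yr = 9.12e+06 m³/yr.
Steady-state CSTR mass balance: W = Q·C + k·V·C, so C = W/(Q + kV).
Q + kV = 9.12e+06 + 9.1·5.68e+08 = 5.178e+09 m³/yr.
C = 6850/5.178e+09 = 1.323e-06 kg/m³ = 0.001323 mg/L = 1.323 µg/L.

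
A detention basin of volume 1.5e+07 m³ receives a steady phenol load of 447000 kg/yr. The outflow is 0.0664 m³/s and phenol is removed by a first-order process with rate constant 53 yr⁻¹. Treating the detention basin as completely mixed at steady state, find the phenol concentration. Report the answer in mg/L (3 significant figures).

Outflow Q = 0.0664 m³/s × 3.156e+07 s/yr = 2.095e+06 m³/yr.
Steady-state CSTR mass balance: W = Q·C + k·V·C, so C = W/(Q + kV).
Q + kV = 2.095e+06 + 53·1.5e+07 = 7.971e+08 m³/yr.
C = 447000/7.971e+08 = 0.0005608 kg/m³ = 0.5608 mg/L.

0.561 mg/L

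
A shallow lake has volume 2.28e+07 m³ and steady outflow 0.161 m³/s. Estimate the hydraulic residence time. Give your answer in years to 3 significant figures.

4.49 yr

Q = 0.161 m³/s × 3.156e+07 s/yr = 5.081e+06 m³/yr.
Hydraulic residence time τ = V/Q = 2.28e+07/5.081e+06 = 4.488 yr.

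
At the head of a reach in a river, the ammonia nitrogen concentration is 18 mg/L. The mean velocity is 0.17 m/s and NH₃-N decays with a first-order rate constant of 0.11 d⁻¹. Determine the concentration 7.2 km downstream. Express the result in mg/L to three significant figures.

Travel time t = 7.2 km / 0.17 m/s = 7200/0.17 = 4.235e+04 s = 0.4902 d.
First-order decay: C = 18·exp(−0.11·0.4902) = 18·0.9475 = 17.06 mg/L.

17.1 mg/L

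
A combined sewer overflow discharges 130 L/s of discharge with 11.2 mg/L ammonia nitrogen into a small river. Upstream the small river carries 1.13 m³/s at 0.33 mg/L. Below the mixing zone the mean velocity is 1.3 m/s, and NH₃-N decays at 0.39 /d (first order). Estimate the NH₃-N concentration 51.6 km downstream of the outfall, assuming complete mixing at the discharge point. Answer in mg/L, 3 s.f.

130 L/s = 0.13 m³/s.
After complete mixing, C₀ = (0.13·11.2 + 1.13·0.33) / 1.26 = 1.452 mg/L.
Travel time t = 5.16e+04 m / 1.3 m/s = 3.969e+04 s = 0.4594 d.
C = 1.452·exp(−0.39·0.4594) = 1.452·0.836 = 1.213 mg/L.

1.21 mg/L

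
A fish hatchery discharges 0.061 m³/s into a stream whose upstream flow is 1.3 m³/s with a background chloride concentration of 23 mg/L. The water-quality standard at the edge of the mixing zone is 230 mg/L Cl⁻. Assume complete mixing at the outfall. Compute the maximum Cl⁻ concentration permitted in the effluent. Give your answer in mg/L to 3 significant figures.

Mass balance: 230·1.361 = 0.061·Cₑ + 1.3·23.
Cₑ = (313 − 29.9) / 0.061 = 4641 mg/L.

4640 mg/L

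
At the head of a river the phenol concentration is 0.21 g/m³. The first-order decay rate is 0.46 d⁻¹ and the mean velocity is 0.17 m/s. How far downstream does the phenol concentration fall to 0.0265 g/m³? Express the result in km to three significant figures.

66.1 km

From C = C₀·e^(−kt), t = ln(C₀/C)/k = ln(0.21/0.0265)/0.46 = 2.07/0.46 = 4.5 d.
Distance = v·t = 0.17 m/s × 3.888e+05 s = 6.609e+04 m = 66.09 km.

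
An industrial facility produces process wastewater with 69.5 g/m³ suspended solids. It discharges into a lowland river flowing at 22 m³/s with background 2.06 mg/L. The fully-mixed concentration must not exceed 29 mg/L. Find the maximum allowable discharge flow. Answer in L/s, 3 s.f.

14600 L/s

Mass balance at complete mixing: C_std·(Q_w + Q_r) = Q_w·C_e + Q_r·C_b.
Rearranging, Q_w = Q_r·(C_std − C_b)/(C_e − C_std) = 22·(29 − 2.06) / (69.5 − 29) = 14.63 m³/s.
= 1.463e+04 L/s.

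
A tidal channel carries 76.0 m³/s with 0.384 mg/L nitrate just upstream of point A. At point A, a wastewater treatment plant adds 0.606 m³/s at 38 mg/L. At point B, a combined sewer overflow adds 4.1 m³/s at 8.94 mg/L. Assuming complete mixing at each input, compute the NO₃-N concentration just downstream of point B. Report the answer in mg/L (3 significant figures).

1.10 mg/L

After input A: C = (76·0.384 + 0.606·38) / 76.61 = 0.6816 mg/L.
After input B: C = (76.61·0.6816 + 4.1·8.94) / 80.71 = 1.101 mg/L.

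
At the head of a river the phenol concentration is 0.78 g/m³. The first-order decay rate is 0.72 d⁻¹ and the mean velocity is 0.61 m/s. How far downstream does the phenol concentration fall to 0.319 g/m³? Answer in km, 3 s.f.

From C = C₀·e^(−kt), t = ln(C₀/C)/k = ln(0.78/0.319)/0.72 = 0.8941/0.72 = 1.242 d.
Distance = v·t = 0.61 m/s × 1.073e+05 s = 6.545e+04 m = 65.45 km.

65.4 km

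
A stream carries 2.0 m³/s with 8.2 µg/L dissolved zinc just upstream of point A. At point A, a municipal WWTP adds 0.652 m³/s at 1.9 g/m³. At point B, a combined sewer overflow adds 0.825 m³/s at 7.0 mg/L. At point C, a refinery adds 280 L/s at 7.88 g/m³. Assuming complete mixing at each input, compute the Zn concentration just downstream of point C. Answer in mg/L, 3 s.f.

8.2 µg/L = 0.0082 mg/L.
After input A: C = (2·0.0082 + 0.652·1.9) / 2.652 = 0.4733 mg/L.
After input B: C = (2.652·0.4733 + 0.825·7) / 3.477 = 2.022 mg/L.
280 L/s = 0.28 m³/s.
After input C: C = (3.477·2.022 + 0.28·7.88) / 3.757 = 2.459 mg/L.

2.46 mg/L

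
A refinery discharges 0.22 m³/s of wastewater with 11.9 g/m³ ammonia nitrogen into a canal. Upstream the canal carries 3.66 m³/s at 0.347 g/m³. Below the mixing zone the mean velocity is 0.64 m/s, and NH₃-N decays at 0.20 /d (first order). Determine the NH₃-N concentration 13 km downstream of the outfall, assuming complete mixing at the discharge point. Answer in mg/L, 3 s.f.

0.956 mg/L

After complete mixing, C₀ = (0.22·11.9 + 3.66·0.347) / 3.88 = 1.002 mg/L.
Travel time t = 1.3e+04 m / 0.64 m/s = 2.031e+04 s = 0.2351 d.
C = 1.002·exp(−0.20·0.2351) = 1.002·0.9541 = 0.956 mg/L.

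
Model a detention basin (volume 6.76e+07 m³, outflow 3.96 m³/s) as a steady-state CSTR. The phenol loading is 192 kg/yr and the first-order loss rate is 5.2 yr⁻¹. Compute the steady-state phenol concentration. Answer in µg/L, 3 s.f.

Outflow Q = 3.96 m³/s × 3.156e+07 s/yr = 1.25e+08 m³/yr.
Steady-state CSTR mass balance: W = Q·C + k·V·C, so C = W/(Q + kV).
Q + kV = 1.25e+08 + 5.2·6.76e+07 = 4.765e+08 m³/yr.
C = 192/4.765e+08 = 4.029e-07 kg/m³ = 0.0004029 mg/L = 0.4029 µg/L.

0.403 µg/L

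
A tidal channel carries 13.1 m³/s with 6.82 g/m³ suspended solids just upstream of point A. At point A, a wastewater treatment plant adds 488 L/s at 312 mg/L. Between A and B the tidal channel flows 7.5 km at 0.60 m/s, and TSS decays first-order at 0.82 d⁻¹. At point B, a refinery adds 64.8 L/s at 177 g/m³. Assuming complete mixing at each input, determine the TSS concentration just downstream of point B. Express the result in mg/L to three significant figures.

16.6 mg/L

488 L/s = 0.488 m³/s.
After input A: C = (13.1·6.82 + 0.488·312) / 13.59 = 17.78 mg/L.
Over the 7.5 km reach to input B (t = 1.25e+04 s = 0.1447 d), decay gives C = 17.78·exp(−0.82·0.1447) = 15.79 mg/L.
64.8 L/s = 0.0648 m³/s.
After input B: C = (13.59·15.79 + 0.0648·177) / 13.65 = 16.56 mg/L.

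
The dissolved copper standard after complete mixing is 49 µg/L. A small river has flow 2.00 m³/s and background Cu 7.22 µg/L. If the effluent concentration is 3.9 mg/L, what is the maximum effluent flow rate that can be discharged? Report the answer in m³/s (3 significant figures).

0.0217 m³/s

7.22 µg/L = 0.00722 mg/L.
49 µg/L = 0.049 mg/L.
Mass balance at complete mixing: C_std·(Q_w + Q_r) = Q_w·C_e + Q_r·C_b.
Rearranging, Q_w = Q_r·(C_std − C_b)/(C_e − C_std) = 2.00·(0.049 − 0.00722) / (3.9 − 0.049) = 0.0217 m³/s.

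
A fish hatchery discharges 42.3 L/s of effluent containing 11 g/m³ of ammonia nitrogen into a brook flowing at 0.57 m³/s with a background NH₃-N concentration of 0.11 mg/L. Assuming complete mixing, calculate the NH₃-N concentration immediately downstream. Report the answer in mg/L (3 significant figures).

42.3 L/s = 0.0423 m³/s.
Flow-weighted mixing gives C = (0.0423·11 + 0.57·0.11) / (0.0423 + 0.57) = 0.528/0.6123 = 0.8623 mg/L.

0.862 mg/L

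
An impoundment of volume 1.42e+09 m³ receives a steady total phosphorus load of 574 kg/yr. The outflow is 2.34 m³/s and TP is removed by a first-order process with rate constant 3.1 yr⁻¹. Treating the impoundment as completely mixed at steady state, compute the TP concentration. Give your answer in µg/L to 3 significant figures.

0.128 µg/L

Outflow Q = 2.34 m³/s × 3.156e+07 s/yr = 7.384e+07 m³/yr.
Steady-state CSTR mass balance: W = Q·C + k·V·C, so C = W/(Q + kV).
Q + kV = 7.384e+07 + 3.1·1.42e+09 = 4.476e+09 m³/yr.
C = 574/4.476e+09 = 1.282e-07 kg/m³ = 0.0001282 mg/L = 0.1282 µg/L.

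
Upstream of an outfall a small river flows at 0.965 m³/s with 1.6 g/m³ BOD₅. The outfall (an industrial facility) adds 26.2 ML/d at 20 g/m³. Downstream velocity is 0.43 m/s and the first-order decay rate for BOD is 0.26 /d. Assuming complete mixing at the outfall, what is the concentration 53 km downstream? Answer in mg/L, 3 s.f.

26.2 ML/d = 0.3032 m³/s.
After complete mixing, C₀ = (0.3032·20 + 0.965·1.6) / 1.268 = 6 mg/L.
Travel time t = 5.3e+04 m / 0.43 m/s = 1.233e+05 s = 1.427 d.
C = 6·exp(−0.26·1.427) = 6·0.6901 = 4.14 mg/L.

4.14 mg/L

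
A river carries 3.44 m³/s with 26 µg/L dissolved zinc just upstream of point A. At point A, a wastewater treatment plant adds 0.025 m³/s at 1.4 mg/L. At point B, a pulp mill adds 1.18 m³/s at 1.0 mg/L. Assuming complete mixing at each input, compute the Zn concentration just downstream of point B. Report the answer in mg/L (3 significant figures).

0.281 mg/L

26 µg/L = 0.026 mg/L.
After input A: C = (3.44·0.026 + 0.025·1.4) / 3.465 = 0.03591 mg/L.
After input B: C = (3.465·0.03591 + 1.18·1) / 4.645 = 0.2808 mg/L.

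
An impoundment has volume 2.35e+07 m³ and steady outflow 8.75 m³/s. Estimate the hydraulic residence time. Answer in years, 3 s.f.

0.0851 yr

Q = 8.75 m³/s × 3.156e+07 s/yr = 2.761e+08 m³/yr.
Hydraulic residence time τ = V/Q = 2.35e+07/2.761e+08 = 0.08511 yr.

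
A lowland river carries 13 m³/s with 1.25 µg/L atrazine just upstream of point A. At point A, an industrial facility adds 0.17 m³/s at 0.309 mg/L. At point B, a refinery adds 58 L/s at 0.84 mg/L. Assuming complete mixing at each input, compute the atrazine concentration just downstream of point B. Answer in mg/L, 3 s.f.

1.25 µg/L = 0.00125 mg/L.
After input A: C = (13·0.00125 + 0.17·0.309) / 13.17 = 0.005222 mg/L.
58 L/s = 0.058 m³/s.
After input B: C = (13.17·0.005222 + 0.058·0.84) / 13.23 = 0.008883 mg/L.

0.00888 mg/L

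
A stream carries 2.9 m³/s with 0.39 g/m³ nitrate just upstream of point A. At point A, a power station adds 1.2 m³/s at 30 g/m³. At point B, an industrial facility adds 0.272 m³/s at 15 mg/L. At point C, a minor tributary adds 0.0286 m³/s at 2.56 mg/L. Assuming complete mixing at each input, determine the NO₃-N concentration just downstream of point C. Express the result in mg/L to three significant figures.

After input A: C = (2.9·0.39 + 1.2·30) / 4.1 = 9.056 mg/L.
After input B: C = (4.1·9.056 + 0.272·15) / 4.372 = 9.426 mg/L.
After input C: C = (4.372·9.426 + 0.0286·2.56) / 4.401 = 9.381 mg/L.

9.38 mg/L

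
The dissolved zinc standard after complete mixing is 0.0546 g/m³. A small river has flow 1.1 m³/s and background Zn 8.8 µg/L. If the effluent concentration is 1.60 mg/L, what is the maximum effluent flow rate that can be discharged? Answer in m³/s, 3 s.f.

8.8 µg/L = 0.0088 mg/L.
Mass balance at complete mixing: C_std·(Q_w + Q_r) = Q_w·C_e + Q_r·C_b.
Rearranging, Q_w = Q_r·(C_std − C_b)/(C_e − C_std) = 1.1·(0.0546 − 0.0088) / (1.6 − 0.0546) = 0.0326 m³/s.

0.0326 m³/s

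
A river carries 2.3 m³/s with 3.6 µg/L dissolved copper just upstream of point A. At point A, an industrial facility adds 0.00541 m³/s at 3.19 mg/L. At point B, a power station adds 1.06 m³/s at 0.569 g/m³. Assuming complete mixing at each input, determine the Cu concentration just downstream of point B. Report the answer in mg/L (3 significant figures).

0.187 mg/L

3.6 µg/L = 0.0036 mg/L.
After input A: C = (2.3·0.0036 + 0.00541·3.19) / 2.305 = 0.01108 mg/L.
After input B: C = (2.305·0.01108 + 1.06·0.569) / 3.365 = 0.1868 mg/L.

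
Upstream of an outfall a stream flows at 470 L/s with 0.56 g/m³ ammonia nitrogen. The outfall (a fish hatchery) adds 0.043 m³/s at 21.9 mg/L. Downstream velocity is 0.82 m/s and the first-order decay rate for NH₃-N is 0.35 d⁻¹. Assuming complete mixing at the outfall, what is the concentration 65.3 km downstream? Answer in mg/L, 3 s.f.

470 L/s = 0.47 m³/s.
After complete mixing, C₀ = (0.043·21.9 + 0.47·0.56) / 0.513 = 2.349 mg/L.
Travel time t = 6.53e+04 m / 0.82 m/s = 7.963e+04 s = 0.9217 d.
C = 2.349·exp(−0.35·0.9217) = 2.349·0.7243 = 1.701 mg/L.

1.70 mg/L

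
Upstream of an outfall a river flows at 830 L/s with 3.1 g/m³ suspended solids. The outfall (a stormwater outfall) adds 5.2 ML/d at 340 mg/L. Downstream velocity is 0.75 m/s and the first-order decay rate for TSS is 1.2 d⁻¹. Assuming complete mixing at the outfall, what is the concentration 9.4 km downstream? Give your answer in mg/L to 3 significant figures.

21.7 mg/L

5.2 ML/d = 0.06019 m³/s.
830 L/s = 0.83 m³/s.
After complete mixing, C₀ = (0.06019·340 + 0.83·3.1) / 0.8902 = 25.88 mg/L.
Travel time t = 9400 m / 0.75 m/s = 1.253e+04 s = 0.1451 d.
C = 25.88·exp(−1.2·0.1451) = 25.88·0.8402 = 21.74 mg/L.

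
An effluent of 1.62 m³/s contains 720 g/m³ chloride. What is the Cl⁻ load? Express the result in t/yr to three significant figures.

Mass flux = Q·C = 1.62 m³/s × 720 g/m³ = 1166 g/s.
= 1166 g/s × 31.56 = 3.681e+04 t/yr.

36800 t/yr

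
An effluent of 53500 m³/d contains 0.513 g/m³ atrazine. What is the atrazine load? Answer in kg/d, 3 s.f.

53500 m³/d = 0.6192 m³/s.
Mass flux = Q·C = 0.6192 m³/s × 0.513 g/m³ = 0.3177 g/s.
= 0.3177 g/s × 86.4 = 27.45 kg/d.

27.4 kg/d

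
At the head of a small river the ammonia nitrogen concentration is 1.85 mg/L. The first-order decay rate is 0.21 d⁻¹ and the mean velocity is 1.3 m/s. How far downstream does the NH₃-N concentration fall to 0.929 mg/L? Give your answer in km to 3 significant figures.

368 km

From C = C₀·e^(−kt), t = ln(C₀/C)/k = ln(1.85/0.929)/0.21 = 0.6888/0.21 = 3.28 d.
Distance = v·t = 1.3 m/s × 2.834e+05 s = 3.684e+05 m = 368.4 km.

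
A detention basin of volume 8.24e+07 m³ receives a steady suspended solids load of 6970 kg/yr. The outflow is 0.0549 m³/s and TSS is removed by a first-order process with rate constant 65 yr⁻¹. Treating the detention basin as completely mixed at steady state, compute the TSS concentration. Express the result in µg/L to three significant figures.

Outflow Q = 0.0549 m³/s × 3.156e+07 s/yr = 1.733e+06 m³/yr.
Steady-state CSTR mass balance: W = Q·C + k·V·C, so C = W/(Q + kV).
Q + kV = 1.733e+06 + 65·8.24e+07 = 5.358e+09 m³/yr.
C = 6970/5.358e+09 = 1.301e-06 kg/m³ = 0.001301 mg/L = 1.301 µg/L.

1.30 µg/L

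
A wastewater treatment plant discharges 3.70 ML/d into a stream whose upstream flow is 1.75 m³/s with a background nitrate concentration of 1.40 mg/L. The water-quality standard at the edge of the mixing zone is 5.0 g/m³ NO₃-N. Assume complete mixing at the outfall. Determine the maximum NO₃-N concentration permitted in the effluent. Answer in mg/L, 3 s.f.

152 mg/L

3.70 ML/d = 0.04282 m³/s.
Mass balance: 5·1.793 = 0.04282·Cₑ + 1.75·1.4.
Cₑ = (8.964 − 2.45) / 0.04282 = 152.1 mg/L.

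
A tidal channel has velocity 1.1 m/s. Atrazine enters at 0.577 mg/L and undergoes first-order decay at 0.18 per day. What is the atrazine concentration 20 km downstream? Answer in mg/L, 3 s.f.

Travel time t = 20 km / 1.1 m/s = 2e+04/1.1 = 1.818e+04 s = 0.2104 d.
First-order decay: C = 0.577·exp(−0.18·0.2104) = 0.577·0.9628 = 0.5556 mg/L.

0.556 mg/L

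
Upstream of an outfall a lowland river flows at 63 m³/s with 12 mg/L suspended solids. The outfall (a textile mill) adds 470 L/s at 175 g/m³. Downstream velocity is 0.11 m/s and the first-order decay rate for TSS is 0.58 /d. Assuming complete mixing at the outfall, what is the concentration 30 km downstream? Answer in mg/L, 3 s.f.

2.12 mg/L

470 L/s = 0.47 m³/s.
After complete mixing, C₀ = (0.47·175 + 63·12) / 63.47 = 13.21 mg/L.
Travel time t = 3e+04 m / 0.11 m/s = 2.727e+05 s = 3.157 d.
C = 13.21·exp(−0.58·3.157) = 13.21·0.1603 = 2.117 mg/L.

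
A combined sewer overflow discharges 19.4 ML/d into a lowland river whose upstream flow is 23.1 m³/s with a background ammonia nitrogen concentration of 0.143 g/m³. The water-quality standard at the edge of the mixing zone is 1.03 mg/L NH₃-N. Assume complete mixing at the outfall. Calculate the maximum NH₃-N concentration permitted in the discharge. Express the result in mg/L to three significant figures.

92.3 mg/L

19.4 ML/d = 0.2245 m³/s.
Mass balance: 1.03·23.32 = 0.2245·Cₑ + 23.1·0.143.
Cₑ = (24.02 − 3.303) / 0.2245 = 92.28 mg/L.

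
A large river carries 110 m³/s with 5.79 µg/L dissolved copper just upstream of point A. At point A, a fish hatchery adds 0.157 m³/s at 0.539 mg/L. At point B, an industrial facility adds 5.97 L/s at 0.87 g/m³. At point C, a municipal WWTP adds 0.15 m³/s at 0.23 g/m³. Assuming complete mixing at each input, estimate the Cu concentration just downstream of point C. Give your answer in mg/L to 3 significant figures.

0.00690 mg/L

5.79 µg/L = 0.00579 mg/L.
After input A: C = (110·0.00579 + 0.157·0.539) / 110.2 = 0.00655 mg/L.
5.97 L/s = 0.00597 m³/s.
After input B: C = (110.2·0.00655 + 0.00597·0.87) / 110.2 = 0.006597 mg/L.
After input C: C = (110.2·0.006597 + 0.15·0.23) / 110.3 = 0.006901 mg/L.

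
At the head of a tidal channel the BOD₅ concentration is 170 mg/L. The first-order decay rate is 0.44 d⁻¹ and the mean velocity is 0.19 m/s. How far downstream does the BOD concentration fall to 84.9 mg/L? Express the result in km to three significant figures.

25.9 km

From C = C₀·e^(−kt), t = ln(C₀/C)/k = ln(170/84.9)/0.44 = 0.6943/0.44 = 1.578 d.
Distance = v·t = 0.19 m/s × 1.363e+05 s = 2.59e+04 m = 25.9 km.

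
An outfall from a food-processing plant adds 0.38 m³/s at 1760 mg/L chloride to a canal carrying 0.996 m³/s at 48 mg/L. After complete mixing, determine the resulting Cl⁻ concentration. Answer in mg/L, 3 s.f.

521 mg/L

Conservation of mass across the mixing zone: C = (0.38·1760 + 0.996·48) / (0.38 + 0.996) = 716.6/1.376 = 520.8 mg/L.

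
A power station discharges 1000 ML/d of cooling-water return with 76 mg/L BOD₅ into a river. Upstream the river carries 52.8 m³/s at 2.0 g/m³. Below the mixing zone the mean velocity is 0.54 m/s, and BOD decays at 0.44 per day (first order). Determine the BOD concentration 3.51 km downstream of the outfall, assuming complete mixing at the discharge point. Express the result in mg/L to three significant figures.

14.8 mg/L

1000 ML/d = 11.57 m³/s.
After complete mixing, C₀ = (11.57·76 + 52.8·2) / 64.37 = 15.3 mg/L.
Travel time t = 3510 m / 0.54 m/s = 6500 s = 0.07523 d.
C = 15.3·exp(−0.44·0.07523) = 15.3·0.9674 = 14.81 mg/L.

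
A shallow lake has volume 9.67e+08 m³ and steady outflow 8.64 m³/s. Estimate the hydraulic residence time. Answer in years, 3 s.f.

3.55 yr

Q = 8.64 m³/s × 3.156e+07 s/yr = 2.727e+08 m³/yr.
Hydraulic residence time τ = V/Q = 9.67e+08/2.727e+08 = 3.547 yr.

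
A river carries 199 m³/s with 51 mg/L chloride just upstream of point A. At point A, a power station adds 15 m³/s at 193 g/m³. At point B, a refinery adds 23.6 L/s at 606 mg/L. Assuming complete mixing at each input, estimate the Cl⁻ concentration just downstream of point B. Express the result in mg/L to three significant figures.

61.0 mg/L

After input A: C = (199·51 + 15·193) / 214 = 60.95 mg/L.
23.6 L/s = 0.0236 m³/s.
After input B: C = (214·60.95 + 0.0236·606) / 214 = 61.01 mg/L.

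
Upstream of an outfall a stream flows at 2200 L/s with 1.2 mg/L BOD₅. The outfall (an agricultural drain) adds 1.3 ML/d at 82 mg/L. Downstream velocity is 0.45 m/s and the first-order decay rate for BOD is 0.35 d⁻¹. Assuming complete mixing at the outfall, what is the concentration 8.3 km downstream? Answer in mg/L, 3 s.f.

1.62 mg/L

1.3 ML/d = 0.01505 m³/s.
2200 L/s = 2.2 m³/s.
After complete mixing, C₀ = (0.01505·82 + 2.2·1.2) / 2.215 = 1.749 mg/L.
Travel time t = 8300 m / 0.45 m/s = 1.844e+04 s = 0.2135 d.
C = 1.749·exp(−0.35·0.2135) = 1.749·0.928 = 1.623 mg/L.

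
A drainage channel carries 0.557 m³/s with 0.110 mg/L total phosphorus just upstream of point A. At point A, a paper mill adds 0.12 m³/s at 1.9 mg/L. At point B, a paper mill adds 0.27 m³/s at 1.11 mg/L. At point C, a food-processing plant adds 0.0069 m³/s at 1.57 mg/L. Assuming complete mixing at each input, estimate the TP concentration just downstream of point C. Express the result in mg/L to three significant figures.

0.629 mg/L

After input A: C = (0.557·0.11 + 0.12·1.9) / 0.677 = 0.4273 mg/L.
After input B: C = (0.677·0.4273 + 0.27·1.11) / 0.947 = 0.6219 mg/L.
After input C: C = (0.947·0.6219 + 0.0069·1.57) / 0.9539 = 0.6288 mg/L.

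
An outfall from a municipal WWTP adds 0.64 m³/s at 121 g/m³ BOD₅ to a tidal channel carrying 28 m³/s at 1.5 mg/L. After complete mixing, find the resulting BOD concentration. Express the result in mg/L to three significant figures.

4.17 mg/L

Conservation of mass across the mixing zone: C = (0.64·121 + 28·1.5) / (0.64 + 28) = 119.4/28.64 = 4.17 mg/L.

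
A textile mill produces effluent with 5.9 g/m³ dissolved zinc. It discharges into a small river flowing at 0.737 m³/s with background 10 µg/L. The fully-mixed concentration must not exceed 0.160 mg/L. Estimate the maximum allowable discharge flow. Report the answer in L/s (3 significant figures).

10 µg/L = 0.01 mg/L.
Mass balance at complete mixing: C_std·(Q_w + Q_r) = Q_w·C_e + Q_r·C_b.
Rearranging, Q_w = Q_r·(C_std − C_b)/(C_e − C_std) = 0.737·(0.16 − 0.01) / (5.9 − 0.16) = 0.01926 m³/s.
= 19.26 L/s.

19.3 L/s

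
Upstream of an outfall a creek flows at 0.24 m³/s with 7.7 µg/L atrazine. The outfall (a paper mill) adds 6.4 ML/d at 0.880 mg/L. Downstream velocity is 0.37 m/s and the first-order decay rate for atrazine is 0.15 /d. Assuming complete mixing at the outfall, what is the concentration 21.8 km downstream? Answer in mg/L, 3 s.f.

6.4 ML/d = 0.07407 m³/s.
7.7 µg/L = 0.0077 mg/L.
After complete mixing, C₀ = (0.07407·0.88 + 0.24·0.0077) / 0.3141 = 0.2134 mg/L.
Travel time t = 2.18e+04 m / 0.37 m/s = 5.892e+04 s = 0.6819 d.
C = 0.2134·exp(−0.15·0.6819) = 0.2134·0.9028 = 0.1927 mg/L.

0.193 mg/L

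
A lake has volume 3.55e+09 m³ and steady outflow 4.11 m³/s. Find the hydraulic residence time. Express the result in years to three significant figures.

27.4 yr

Q = 4.11 m³/s × 3.156e+07 s/yr = 1.297e+08 m³/yr.
Hydraulic residence time τ = V/Q = 3.55e+09/1.297e+08 = 27.37 yr.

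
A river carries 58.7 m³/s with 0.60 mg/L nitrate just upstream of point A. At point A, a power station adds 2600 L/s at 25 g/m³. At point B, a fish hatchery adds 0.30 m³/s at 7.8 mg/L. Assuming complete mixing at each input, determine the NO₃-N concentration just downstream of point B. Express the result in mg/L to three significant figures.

1.66 mg/L

2600 L/s = 2.6 m³/s.
After input A: C = (58.7·0.6 + 2.6·25) / 61.3 = 1.635 mg/L.
After input B: C = (61.3·1.635 + 0.3·7.8) / 61.6 = 1.665 mg/L.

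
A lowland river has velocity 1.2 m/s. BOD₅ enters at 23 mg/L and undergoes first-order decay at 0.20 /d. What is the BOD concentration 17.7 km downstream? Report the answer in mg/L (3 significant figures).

Travel time t = 17.7 km / 1.2 m/s = 1.77e+04/1.2 = 1.475e+04 s = 0.1707 d.
First-order decay: C = 23·exp(−0.20·0.1707) = 23·0.9664 = 22.23 mg/L.

22.2 mg/L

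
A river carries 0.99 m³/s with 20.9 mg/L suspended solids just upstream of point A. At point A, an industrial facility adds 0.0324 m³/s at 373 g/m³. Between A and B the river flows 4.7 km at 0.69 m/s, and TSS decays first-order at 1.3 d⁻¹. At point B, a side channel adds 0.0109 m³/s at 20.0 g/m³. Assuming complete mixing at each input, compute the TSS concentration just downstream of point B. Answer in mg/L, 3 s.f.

28.8 mg/L

After input A: C = (0.99·20.9 + 0.0324·373) / 1.022 = 32.06 mg/L.
Over the 4.7 km reach to input B (t = 6812 s = 0.07884 d), decay gives C = 32.06·exp(−1.3·0.07884) = 28.94 mg/L.
After input B: C = (1.022·28.94 + 0.0109·20) / 1.033 = 28.84 mg/L.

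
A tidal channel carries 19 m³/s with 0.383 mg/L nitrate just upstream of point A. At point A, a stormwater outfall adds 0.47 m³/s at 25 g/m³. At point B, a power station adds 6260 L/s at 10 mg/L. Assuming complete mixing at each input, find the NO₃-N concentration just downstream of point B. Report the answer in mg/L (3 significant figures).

After input A: C = (19·0.383 + 0.47·25) / 19.47 = 0.9772 mg/L.
6260 L/s = 6.26 m³/s.
After input B: C = (19.47·0.9772 + 6.26·10) / 25.73 = 3.172 mg/L.

3.17 mg/L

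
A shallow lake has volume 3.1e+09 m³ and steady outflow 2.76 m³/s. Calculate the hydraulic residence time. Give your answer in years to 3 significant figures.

35.6 yr

Q = 2.76 m³/s × 3.156e+07 s/yr = 8.71e+07 m³/yr.
Hydraulic residence time τ = V/Q = 3.1e+09/8.71e+07 = 35.59 yr.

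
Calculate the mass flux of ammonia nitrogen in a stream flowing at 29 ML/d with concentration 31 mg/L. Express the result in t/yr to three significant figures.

328 t/yr

29 ML/d = 0.3356 m³/s.
Mass flux = Q·C = 0.3356 m³/s × 31 g/m³ = 10.41 g/s.
= 10.41 g/s × 31.56 = 328.4 t/yr.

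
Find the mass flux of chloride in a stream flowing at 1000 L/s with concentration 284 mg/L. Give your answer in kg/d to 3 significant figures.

24500 kg/d

1000 L/s = 1 m³/s.
Mass flux = Q·C = 1 m³/s × 284 g/m³ = 284 g/s.
= 284 g/s × 86.4 = 2.454e+04 kg/d.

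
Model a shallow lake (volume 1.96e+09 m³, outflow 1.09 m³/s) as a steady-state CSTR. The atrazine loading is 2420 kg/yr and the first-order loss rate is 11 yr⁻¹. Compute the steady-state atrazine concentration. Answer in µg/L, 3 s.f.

Outflow Q = 1.09 m³/s × 3.156e+07 s/yr = 3.44e+07 m³/yr.
Steady-state CSTR mass balance: W = Q·C + k·V·C, so C = W/(Q + kV).
Q + kV = 3.44e+07 + 11·1.96e+09 = 2.159e+10 m³/yr.
C = 2420/2.159e+10 = 1.121e-07 kg/m³ = 0.0001121 mg/L = 0.1121 µg/L.

0.112 µg/L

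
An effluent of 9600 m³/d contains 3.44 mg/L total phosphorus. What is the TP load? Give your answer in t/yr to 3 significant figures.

12.1 t/yr

9600 m³/d = 0.1111 m³/s.
Mass flux = Q·C = 0.1111 m³/s × 3.44 g/m³ = 0.3822 g/s.
= 0.3822 g/s × 31.56 = 12.06 t/yr.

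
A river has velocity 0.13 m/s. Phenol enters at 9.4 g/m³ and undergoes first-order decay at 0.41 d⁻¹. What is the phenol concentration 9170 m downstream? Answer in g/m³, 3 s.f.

6.73 g/m³

Travel time t = 9170 m / 0.13 m/s = 9170/0.13 = 7.054e+04 s = 0.8164 d.
First-order decay: C = 9.4·exp(−0.41·0.8164) = 9.4·0.7155 = 6.726 g/m³.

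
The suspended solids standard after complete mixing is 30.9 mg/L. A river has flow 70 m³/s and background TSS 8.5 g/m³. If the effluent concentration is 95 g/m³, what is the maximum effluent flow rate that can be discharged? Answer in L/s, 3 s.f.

24500 L/s

Mass balance at complete mixing: C_std·(Q_w + Q_r) = Q_w·C_e + Q_r·C_b.
Rearranging, Q_w = Q_r·(C_std − C_b)/(C_e − C_std) = 70·(30.9 − 8.5) / (95 − 30.9) = 24.46 m³/s.
= 2.446e+04 L/s.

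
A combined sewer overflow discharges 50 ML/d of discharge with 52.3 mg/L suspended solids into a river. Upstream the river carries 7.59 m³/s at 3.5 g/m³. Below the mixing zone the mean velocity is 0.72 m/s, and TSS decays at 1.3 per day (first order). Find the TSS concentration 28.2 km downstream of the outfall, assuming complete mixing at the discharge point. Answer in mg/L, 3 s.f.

50 ML/d = 0.5787 m³/s.
After complete mixing, C₀ = (0.5787·52.3 + 7.59·3.5) / 8.169 = 6.957 mg/L.
Travel time t = 2.82e+04 m / 0.72 m/s = 3.917e+04 s = 0.4533 d.
C = 6.957·exp(−1.3·0.4533) = 6.957·0.5547 = 3.859 mg/L.

3.86 mg/L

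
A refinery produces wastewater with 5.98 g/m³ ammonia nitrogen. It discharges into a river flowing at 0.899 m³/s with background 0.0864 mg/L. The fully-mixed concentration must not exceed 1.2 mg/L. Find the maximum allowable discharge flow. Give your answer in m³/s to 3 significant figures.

Mass balance at complete mixing: C_std·(Q_w + Q_r) = Q_w·C_e + Q_r·C_b.
Rearranging, Q_w = Q_r·(C_std − C_b)/(C_e − C_std) = 0.899·(1.2 − 0.0864) / (5.98 − 1.2) = 0.2094 m³/s.

0.209 m³/s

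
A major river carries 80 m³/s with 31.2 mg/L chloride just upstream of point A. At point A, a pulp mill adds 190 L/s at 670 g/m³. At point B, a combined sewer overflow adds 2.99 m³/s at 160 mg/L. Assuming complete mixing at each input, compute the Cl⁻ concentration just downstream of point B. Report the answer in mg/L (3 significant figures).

37.3 mg/L

190 L/s = 0.19 m³/s.
After input A: C = (80·31.2 + 0.19·670) / 80.19 = 32.71 mg/L.
After input B: C = (80.19·32.71 + 2.99·160) / 83.18 = 37.29 mg/L.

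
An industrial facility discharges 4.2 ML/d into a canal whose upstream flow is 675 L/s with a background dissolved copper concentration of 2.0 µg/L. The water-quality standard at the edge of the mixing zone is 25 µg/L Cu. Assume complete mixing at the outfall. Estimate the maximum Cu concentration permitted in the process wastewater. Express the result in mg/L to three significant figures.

0.344 mg/L

4.2 ML/d = 0.04861 m³/s.
675 L/s = 0.675 m³/s.
2.0 µg/L = 0.002 mg/L.
25 µg/L = 0.025 mg/L.
Mass balance: 0.025·0.7236 = 0.04861·Cₑ + 0.675·0.002.
Cₑ = (0.01809 − 0.00135) / 0.04861 = 0.3444 mg/L.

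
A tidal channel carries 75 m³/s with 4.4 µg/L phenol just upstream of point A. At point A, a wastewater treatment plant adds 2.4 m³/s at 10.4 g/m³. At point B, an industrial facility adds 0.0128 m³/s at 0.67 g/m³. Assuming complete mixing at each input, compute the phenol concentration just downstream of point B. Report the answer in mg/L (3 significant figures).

0.327 mg/L

4.4 µg/L = 0.0044 mg/L.
After input A: C = (75·0.0044 + 2.4·10.4) / 77.4 = 0.3267 mg/L.
After input B: C = (77.4·0.3267 + 0.0128·0.67) / 77.41 = 0.3268 mg/L.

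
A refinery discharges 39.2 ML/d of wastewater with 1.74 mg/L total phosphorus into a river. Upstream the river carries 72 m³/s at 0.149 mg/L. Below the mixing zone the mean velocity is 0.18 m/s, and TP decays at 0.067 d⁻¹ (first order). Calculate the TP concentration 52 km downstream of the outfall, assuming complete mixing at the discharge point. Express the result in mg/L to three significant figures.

0.127 mg/L

39.2 ML/d = 0.4537 m³/s.
After complete mixing, C₀ = (0.4537·1.74 + 72·0.149) / 72.45 = 0.159 mg/L.
Travel time t = 5.2e+04 m / 0.18 m/s = 2.889e+05 s = 3.344 d.
C = 0.159·exp(−0.067·3.344) = 0.159·0.7993 = 0.1271 mg/L.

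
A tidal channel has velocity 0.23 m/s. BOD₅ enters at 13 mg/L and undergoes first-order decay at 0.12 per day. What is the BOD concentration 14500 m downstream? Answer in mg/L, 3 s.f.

11.9 mg/L

Travel time t = 14500 m / 0.23 m/s = 1.45e+04/0.23 = 6.304e+04 s = 0.7297 d.
First-order decay: C = 13·exp(−0.12·0.7297) = 13·0.9162 = 11.91 mg/L.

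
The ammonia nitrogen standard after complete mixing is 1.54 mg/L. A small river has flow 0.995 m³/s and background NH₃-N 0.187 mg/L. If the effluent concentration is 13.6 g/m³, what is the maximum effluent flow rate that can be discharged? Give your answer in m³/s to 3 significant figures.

Mass balance at complete mixing: C_std·(Q_w + Q_r) = Q_w·C_e + Q_r·C_b.
Rearranging, Q_w = Q_r·(C_std − C_b)/(C_e − C_std) = 0.995·(1.54 − 0.187) / (13.6 − 1.54) = 0.1116 m³/s.

0.112 m³/s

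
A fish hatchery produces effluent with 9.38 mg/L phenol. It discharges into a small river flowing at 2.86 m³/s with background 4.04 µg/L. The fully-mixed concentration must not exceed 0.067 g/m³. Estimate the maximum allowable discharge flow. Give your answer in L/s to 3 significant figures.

4.04 µg/L = 0.00404 mg/L.
Mass balance at complete mixing: C_std·(Q_w + Q_r) = Q_w·C_e + Q_r·C_b.
Rearranging, Q_w = Q_r·(C_std − C_b)/(C_e − C_std) = 2.86·(0.067 − 0.00404) / (9.38 − 0.067) = 0.01933 m³/s.
= 19.33 L/s.

19.3 L/s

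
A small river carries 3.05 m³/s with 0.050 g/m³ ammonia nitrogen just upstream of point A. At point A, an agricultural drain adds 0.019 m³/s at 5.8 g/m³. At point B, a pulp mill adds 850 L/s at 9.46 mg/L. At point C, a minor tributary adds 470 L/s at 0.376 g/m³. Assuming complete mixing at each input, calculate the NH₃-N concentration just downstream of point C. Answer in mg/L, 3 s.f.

1.93 mg/L

After input A: C = (3.05·0.05 + 0.019·5.8) / 3.069 = 0.0856 mg/L.
850 L/s = 0.85 m³/s.
After input B: C = (3.069·0.0856 + 0.85·9.46) / 3.919 = 2.119 mg/L.
470 L/s = 0.47 m³/s.
After input C: C = (3.919·2.119 + 0.47·0.376) / 4.389 = 1.932 mg/L.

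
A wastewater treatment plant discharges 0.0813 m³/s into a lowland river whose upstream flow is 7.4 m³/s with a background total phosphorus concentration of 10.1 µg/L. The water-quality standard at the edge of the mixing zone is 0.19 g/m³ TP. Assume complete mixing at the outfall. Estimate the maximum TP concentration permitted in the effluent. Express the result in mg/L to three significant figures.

10.1 µg/L = 0.0101 mg/L.
Mass balance: 0.19·7.481 = 0.0813·Cₑ + 7.4·0.0101.
Cₑ = (1.421 − 0.07474) / 0.0813 = 16.56 mg/L.

16.6 mg/L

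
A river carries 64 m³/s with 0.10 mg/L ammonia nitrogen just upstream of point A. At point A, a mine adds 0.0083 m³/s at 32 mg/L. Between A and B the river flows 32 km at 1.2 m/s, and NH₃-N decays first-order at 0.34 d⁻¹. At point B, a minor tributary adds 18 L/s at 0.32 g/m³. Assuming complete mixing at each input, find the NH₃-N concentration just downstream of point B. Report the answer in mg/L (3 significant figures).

After input A: C = (64·0.1 + 0.0083·32) / 64.01 = 0.1041 mg/L.
Over the 32 km reach to input B (t = 2.667e+04 s = 0.3086 d), decay gives C = 0.1041·exp(−0.34·0.3086) = 0.09376 mg/L.
18 L/s = 0.018 m³/s.
After input B: C = (64.01·0.09376 + 0.018·0.32) / 64.03 = 0.09383 mg/L.

0.0938 mg/L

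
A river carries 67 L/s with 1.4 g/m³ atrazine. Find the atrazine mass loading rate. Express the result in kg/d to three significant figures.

67 L/s = 0.067 m³/s.
Mass flux = Q·C = 0.067 m³/s × 1.4 g/m³ = 0.0938 g/s.
= 0.0938 g/s × 86.4 = 8.104 kg/d.

8.10 kg/d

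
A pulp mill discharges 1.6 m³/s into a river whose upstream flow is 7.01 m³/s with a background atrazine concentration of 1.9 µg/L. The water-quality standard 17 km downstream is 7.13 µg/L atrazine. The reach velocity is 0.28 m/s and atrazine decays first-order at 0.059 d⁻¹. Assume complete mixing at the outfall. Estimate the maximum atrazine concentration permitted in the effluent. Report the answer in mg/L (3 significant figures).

0.0317 mg/L

1.9 µg/L = 0.0019 mg/L.
7.13 µg/L = 0.00713 mg/L.
Travel time to the compliance point: t = 1.7e+04/0.28 = 6.071e+04 s = 0.7027 d; decay factor exp(−0.059·0.7027) = 0.9594.
So the concentration just after mixing may be at most 0.00713/0.9594 = 0.007432 mg/L.
Mass balance: 0.007432·8.61 = 1.6·Cₑ + 7.01·0.0019.
Cₑ = (0.06399 − 0.01332) / 1.6 = 0.03167 mg/L.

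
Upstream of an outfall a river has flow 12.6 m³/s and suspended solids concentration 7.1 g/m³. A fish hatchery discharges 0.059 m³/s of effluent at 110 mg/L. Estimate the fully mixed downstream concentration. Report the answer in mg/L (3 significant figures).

Conservation of mass across the mixing zone: C = (0.059·110 + 12.6·7.1) / (0.059 + 12.6) = 95.95/12.66 = 7.58 mg/L.

7.58 mg/L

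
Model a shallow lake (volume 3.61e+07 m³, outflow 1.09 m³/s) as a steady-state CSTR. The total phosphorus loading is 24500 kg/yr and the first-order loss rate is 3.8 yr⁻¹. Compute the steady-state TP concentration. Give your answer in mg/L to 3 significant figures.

0.143 mg/L

Outflow Q = 1.09 m³/s × 3.156e+07 s/yr = 3.44e+07 m³/yr.
Steady-state CSTR mass balance: W = Q·C + k·V·C, so C = W/(Q + kV).
Q + kV = 3.44e+07 + 3.8·3.61e+07 = 1.716e+08 m³/yr.
C = 24500/1.716e+08 = 0.0001428 kg/m³ = 0.1428 mg/L.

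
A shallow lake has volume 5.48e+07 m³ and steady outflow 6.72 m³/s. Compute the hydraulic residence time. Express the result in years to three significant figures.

Q = 6.72 m³/s × 3.156e+07 s/yr = 2.121e+08 m³/yr.
Hydraulic residence time τ = V/Q = 5.48e+07/2.121e+08 = 0.2584 yr.

0.258 yr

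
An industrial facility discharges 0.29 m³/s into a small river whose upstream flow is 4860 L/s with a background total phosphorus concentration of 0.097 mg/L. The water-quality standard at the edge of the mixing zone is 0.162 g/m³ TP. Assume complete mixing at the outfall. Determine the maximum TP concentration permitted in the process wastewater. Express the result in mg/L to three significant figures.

1.25 mg/L

4860 L/s = 4.86 m³/s.
Mass balance: 0.162·5.15 = 0.29·Cₑ + 4.86·0.097.
Cₑ = (0.8343 − 0.4714) / 0.29 = 1.251 mg/L.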